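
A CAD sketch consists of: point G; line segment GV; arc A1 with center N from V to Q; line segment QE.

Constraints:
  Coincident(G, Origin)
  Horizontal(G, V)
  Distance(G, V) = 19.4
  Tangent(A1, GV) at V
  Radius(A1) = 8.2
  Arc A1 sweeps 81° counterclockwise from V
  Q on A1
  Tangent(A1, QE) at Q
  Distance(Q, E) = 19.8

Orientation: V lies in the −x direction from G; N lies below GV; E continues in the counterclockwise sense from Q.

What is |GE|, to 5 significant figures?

40.460

G is at the origin; GV is horizontal with |GV| = 19.4 and V on the −x side, so V = (-19.400, 0.0000). A1 meets GV tangentially, so NV is at right angles to GV, so N = V + (0, -8.2) = (-19.400, -8.2000). On A1, V sits at bearing 90° from N; an 81° counterclockwise sweep puts Q at bearing 171°, so Q = N + 8.2·(cos 171°, sin 171°) = (-27.499, -6.9172). A1 meets QE tangentially, so NQ is at right angles to QE, so QE runs along (−sin 171°, cos 171°); with |QE| = 19.8, E = (-30.596, -26.473). Then |GE| = |E − G| = 40.460.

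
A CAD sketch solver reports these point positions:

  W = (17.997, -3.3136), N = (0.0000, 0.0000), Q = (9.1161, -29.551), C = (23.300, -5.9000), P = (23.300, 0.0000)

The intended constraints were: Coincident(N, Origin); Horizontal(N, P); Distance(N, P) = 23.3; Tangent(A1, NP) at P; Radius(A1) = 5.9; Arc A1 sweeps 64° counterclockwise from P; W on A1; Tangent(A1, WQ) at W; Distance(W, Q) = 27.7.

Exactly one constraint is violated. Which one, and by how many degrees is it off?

Tangent(A1, WQ) at W — off by 7.30°.

N = (0.00, 0.00) ✓; N.y = 0.00, P.y = 0.00 ✓; |NP| = 23.30 ✓; ∠(CP, PN) = 90.00° ✓; |CP| = 5.900 ✓; bearing(C→W) − bearing(C→P) = 64.00° ✓; |CW| = 5.900 ✓; ∠(CW, WQ) = 82.70° ✗; |WQ| = 27.70 ✓.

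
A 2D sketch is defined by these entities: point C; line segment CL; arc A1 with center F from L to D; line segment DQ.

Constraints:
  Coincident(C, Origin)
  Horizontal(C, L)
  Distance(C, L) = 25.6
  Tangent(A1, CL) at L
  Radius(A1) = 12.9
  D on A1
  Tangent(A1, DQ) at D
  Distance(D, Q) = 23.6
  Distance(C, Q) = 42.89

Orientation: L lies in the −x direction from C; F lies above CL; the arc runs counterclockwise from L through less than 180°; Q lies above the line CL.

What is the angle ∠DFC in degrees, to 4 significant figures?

39.67°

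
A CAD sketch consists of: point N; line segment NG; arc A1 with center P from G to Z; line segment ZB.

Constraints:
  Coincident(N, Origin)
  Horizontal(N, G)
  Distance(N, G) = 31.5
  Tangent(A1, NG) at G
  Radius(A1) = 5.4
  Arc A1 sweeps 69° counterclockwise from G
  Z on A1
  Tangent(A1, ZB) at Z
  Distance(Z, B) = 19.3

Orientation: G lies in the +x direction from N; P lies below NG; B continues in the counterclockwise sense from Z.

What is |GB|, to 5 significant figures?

24.587

N is at the origin; NG is horizontal with |NG| = 31.5 and G on the +x side, so G = (31.500, 0.0000). Since A1 is tangent to NG there, PG ⟂ NG, so P = G + (0, -5.4) = (31.500, -5.4000). On A1, G sits at bearing 90° from P; a 69° counterclockwise sweep puts Z at bearing 159°, so Z = P + 5.4·(cos 159°, sin 159°) = (26.459, -3.4648). Since A1 is tangent to ZB there, PZ ⟂ ZB, so ZB runs along (−sin 159°, cos 159°); with |ZB| = 19.3, B = (19.542, -21.483). Then |GB| = |B − G| = 24.587.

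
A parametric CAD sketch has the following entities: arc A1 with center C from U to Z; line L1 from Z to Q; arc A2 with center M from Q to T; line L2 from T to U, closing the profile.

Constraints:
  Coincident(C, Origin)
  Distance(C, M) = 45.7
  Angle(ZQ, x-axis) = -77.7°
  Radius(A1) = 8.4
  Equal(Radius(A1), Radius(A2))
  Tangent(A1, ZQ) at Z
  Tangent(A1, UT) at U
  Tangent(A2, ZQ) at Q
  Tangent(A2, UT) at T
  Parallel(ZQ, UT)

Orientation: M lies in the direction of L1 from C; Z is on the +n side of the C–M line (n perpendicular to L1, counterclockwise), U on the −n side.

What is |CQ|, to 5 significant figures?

46.466

The slot axis is L1's direction at -77.7°, so u = (cos -77.7°, sin -77.7°) = (0.21303, -0.97705) and n = (−sin -77.7°, cos -77.7°) = (0.97705, 0.21303). C is at the origin and M lies 45.7 along u from C, so M = 45.7·u = (9.7355, -44.651). Tangency of A1 to both parallel lines with radius 8.4 puts Z and U at C ± 8.4·n: Z = (8.2072, 1.7895), U = (-8.2072, -1.7895). Equal radii place Q and T the same way about M: Q = M + 8.4·n = (17.943, -42.862), T = M − 8.4·n = (1.5283, -46.440). Then |CQ| = |Q − C| = 46.466.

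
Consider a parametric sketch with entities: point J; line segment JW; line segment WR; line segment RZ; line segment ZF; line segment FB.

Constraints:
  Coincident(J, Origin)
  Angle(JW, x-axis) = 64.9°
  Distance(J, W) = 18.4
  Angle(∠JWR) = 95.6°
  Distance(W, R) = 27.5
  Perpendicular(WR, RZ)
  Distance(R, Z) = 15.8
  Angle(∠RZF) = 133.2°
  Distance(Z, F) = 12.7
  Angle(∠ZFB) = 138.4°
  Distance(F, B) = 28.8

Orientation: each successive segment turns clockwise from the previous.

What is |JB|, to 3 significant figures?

11.2

∠RZF = 133.2° gives ZF at -156° from the x-axis; with |ZF| = 12.7, F = (16.8, -12.5). ∠ZFB = 138.4° gives FB at 162° from the x-axis; with |FB| = 28.8, B = (-10.6, -3.66). Then |JB| = |B − J| = 11.2.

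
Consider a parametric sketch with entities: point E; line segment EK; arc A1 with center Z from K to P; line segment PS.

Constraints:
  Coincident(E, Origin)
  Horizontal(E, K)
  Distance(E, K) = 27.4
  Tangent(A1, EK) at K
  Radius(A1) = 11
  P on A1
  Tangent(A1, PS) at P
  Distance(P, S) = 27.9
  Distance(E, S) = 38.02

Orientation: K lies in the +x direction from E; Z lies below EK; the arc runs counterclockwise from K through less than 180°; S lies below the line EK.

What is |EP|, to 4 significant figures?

18.84

E is at the origin; E and K share the same y with |EK| = 27.4 and K on the +x side, so K = (27.40, 0.000). The tangent condition forces ZK to be normal to EK, so Z = K + (0, -11) = (27.40, -11.00). Since ZP ⟂ PS (tangency), |ZS| = √(11.0² + 27.9²) = 29.99 regardless of where P sits on A1. So S lies on both circle(E, 38.02) and circle(Z, 29.99); the below-EK intersection is S = (11.30, -36.30). P is the foot of the tangent from S: P = (16.60, -8.910).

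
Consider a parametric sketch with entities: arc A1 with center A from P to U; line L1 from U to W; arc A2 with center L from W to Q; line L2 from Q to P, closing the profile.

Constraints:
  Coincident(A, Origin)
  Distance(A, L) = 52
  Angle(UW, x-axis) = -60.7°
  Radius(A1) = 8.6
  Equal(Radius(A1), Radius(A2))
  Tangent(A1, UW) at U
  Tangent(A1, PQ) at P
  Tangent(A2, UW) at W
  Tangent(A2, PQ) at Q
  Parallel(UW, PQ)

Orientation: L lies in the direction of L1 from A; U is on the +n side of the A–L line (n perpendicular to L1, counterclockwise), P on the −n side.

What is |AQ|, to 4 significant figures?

52.71

The slot axis is L1's direction at -60.7°, so u = (cos -60.7°, sin -60.7°) = (0.4894, -0.8721) and n = (−sin -60.7°, cos -60.7°) = (0.8721, 0.4894). A is at the origin and L lies 52.0 along u from A, so L = 52.0·u = (25.45, -45.35). Tangency of A1 to both parallel lines with radius 8.6 puts U and P at A ± 8.6·n: U = (7.500, 4.209), P = (-7.500, -4.209). Equal radii place W and Q the same way about L: W = L + 8.6·n = (32.95, -41.14), Q = L − 8.6·n = (17.95, -49.56). Then |AQ| = |Q − A| = 52.71.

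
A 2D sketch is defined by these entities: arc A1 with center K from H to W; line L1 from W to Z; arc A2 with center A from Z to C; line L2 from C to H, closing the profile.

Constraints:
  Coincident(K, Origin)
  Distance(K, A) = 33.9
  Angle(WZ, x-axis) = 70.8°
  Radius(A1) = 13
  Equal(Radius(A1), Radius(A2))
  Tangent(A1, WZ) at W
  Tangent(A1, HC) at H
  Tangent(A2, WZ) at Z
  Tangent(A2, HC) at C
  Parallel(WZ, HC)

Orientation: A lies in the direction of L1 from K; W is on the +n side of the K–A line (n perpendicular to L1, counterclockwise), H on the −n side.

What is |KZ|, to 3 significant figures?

36.3

The slot axis is L1's direction at 70.8°, so u = (cos 70.8°, sin 70.8°) = (0.329, 0.944) and n = (−sin 70.8°, cos 70.8°) = (-0.944, 0.329). K is at the origin and A lies 33.9 along u from K, so A = 33.9·u = (11.1, 32.0). Tangency of A1 to both parallel lines with radius 13.0 puts W and H at K ± 13.0·n: W = (-12.3, 4.28), H = (12.3, -4.28). Equal radii place Z and C the same way about A: Z = A + 13.0·n = (-1.13, 36.3), C = A − 13.0·n = (23.4, 27.7). Then |KZ| = |Z − K| = 36.3.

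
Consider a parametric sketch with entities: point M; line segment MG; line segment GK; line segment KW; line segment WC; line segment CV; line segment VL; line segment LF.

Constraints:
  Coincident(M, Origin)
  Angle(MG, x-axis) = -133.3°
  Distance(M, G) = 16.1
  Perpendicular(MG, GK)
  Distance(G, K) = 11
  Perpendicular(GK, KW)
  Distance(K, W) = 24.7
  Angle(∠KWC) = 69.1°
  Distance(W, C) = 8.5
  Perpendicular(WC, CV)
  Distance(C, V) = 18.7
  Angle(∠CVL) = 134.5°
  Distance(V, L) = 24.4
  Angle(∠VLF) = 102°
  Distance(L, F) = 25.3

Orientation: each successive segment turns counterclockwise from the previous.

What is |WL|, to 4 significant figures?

36.89

M is at the origin; MG runs at -133.3° with length 16.1, so G = (-11.04, -11.72). MG ⟂ GK, so GK runs at -43.30°; with |GK| = 11.0, K = (-3.036, -19.26). GK ⟂ KW, so KW runs at 46.70°; with |KW| = 24.7, W = (13.90, -1.285). ∠KWC = 69.1° gives WC at 157.6° from the x-axis; with |WC| = 8.5, C = (6.045, 1.954). WC is perpendicular to CV, so CV runs at -112.4°; with |CV| = 18.7, V = (-1.081, -15.34). ∠CVL = 134.5° gives VL at -66.90° from the x-axis; with |VL| = 24.4, L = (8.492, -37.78). Then |WL| = |L − W| = 36.89.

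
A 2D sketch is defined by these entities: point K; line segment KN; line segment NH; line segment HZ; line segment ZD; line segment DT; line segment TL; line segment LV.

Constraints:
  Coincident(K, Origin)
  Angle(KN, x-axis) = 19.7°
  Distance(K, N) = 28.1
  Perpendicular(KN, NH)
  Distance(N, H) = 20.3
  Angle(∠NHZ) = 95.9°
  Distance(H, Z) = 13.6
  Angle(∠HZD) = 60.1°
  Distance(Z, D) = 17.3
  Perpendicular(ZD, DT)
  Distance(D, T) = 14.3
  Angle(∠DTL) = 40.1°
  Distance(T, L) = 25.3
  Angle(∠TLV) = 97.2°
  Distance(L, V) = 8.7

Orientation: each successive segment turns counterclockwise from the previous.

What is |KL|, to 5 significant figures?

21.403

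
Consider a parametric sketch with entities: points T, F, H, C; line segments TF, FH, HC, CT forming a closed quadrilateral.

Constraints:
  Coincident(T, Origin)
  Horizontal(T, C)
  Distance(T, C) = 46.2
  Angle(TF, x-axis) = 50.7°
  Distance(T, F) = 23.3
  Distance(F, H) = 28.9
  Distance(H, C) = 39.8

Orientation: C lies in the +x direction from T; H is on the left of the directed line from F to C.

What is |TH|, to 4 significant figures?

52.13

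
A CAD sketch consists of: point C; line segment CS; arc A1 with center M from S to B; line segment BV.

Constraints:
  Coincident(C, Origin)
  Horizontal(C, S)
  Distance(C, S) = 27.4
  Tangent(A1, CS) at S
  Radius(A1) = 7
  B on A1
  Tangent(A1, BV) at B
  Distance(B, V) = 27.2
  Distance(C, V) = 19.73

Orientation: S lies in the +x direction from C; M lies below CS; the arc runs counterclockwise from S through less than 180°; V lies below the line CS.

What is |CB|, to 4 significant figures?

22.87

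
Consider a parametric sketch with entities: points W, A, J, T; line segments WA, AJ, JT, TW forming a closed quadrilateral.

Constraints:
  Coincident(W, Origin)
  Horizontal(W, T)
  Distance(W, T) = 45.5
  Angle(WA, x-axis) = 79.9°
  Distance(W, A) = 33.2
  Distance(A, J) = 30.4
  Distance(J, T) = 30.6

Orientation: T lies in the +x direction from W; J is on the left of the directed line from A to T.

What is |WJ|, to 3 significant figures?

46.3

W is at the origin; W and T share the same y with |WT| = 45.5 and T in +x, so T = (45.5, 0). WA runs at 79.9° with |WA| = 33.2, so A = (5.82, 32.7). J is determined by |AJ| = 30.4 and |JT| = 30.6 together: it lies at the intersection of circle(A, 30.4) and circle(T, 30.6). With |AT| = 51.4, the foot of the radical line on AT is 25.6 from A and the perpendicular offset is √(30.4² − 25.6²) = 16.4. Taking the left-of-AT solution: J = (36.0, 29.1).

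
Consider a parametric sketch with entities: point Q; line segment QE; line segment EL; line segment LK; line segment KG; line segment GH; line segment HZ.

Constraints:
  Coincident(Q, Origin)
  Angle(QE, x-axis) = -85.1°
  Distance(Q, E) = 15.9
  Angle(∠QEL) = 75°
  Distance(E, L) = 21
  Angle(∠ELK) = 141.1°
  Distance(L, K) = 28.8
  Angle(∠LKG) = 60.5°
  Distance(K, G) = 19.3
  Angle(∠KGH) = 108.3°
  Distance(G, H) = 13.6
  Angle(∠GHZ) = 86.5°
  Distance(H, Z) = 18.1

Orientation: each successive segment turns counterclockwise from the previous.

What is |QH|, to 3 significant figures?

12.6

Q is at the origin; QE runs at -85.1° with length 15.9, so E = (1.36, -15.8). ∠QEL = 75.0° gives EL at 19.9° from the x-axis; with |EL| = 21.0, L = (21.1, -8.69). ∠ELK = 141.1° gives LK at 58.8° from the x-axis; with |LK| = 28.8, K = (36.0, 15.9). ∠LKG = 60.5° gives KG at 178° from the x-axis; with |KG| = 19.3, G = (16.7, 16.5). ∠KGH = 108.3° gives GH at -110° from the x-axis; with |GH| = 13.6, H = (12.1, 3.73). Then |QH| = |H − Q| = 12.6.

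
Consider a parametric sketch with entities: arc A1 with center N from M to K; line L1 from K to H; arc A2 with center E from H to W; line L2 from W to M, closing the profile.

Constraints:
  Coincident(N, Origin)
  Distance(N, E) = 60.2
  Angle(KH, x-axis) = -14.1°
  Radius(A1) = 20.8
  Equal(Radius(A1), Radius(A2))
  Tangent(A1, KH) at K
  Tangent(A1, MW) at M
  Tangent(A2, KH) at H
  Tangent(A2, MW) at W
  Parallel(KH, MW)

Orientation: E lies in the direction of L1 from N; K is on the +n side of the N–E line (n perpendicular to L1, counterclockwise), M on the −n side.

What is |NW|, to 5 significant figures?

63.692

The slot axis is L1's direction at -14.1°, so u = (cos -14.1°, sin -14.1°) = (0.96987, -0.24362) and n = (−sin -14.1°, cos -14.1°) = (0.24362, 0.96987). N is at the origin and E lies 60.2 along u from N, so E = 60.2·u = (58.386, -14.666). Tangency of A1 to both parallel lines with radius 20.8 puts K and M at N ± 20.8·n: K = (5.0672, 20.173), M = (-5.0672, -20.173). Equal radii place H and W the same way about E: H = E + 20.8·n = (63.453, 5.5077), W = E − 20.8·n = (53.319, -34.839). Then |NW| = |W − N| = 63.692.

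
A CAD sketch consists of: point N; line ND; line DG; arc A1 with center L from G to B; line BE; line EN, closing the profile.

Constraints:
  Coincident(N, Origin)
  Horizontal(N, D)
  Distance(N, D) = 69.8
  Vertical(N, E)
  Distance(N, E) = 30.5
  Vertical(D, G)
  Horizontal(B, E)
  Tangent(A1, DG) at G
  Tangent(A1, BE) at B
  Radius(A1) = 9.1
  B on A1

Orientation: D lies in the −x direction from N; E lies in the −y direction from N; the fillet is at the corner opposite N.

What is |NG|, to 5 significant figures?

73.007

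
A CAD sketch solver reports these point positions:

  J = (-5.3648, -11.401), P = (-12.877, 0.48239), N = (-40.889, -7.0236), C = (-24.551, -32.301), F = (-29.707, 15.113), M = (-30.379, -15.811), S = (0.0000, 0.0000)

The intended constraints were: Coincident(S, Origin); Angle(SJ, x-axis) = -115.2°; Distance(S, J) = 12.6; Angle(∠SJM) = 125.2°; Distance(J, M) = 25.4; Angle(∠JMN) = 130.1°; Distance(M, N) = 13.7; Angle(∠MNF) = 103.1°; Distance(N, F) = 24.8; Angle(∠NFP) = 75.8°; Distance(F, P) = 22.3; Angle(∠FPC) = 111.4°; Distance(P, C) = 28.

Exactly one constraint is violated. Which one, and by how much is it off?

Distance(P, C) = 28 — off by 6.80.

S = (0.00, 0.00) ✓; SJ at -115.2° ✓; |SJ| = 12.60 ✓; ∠SJM = 125.2° ✓; |JM| = 25.40 ✓; ∠JMN = 130.1° ✓; |MN| = 13.70 ✓; ∠MNF = 103.1° ✓; |NF| = 24.80 ✓; ∠NFP = 75.80° ✓; |FP| = 22.30 ✓; ∠FPC = 111.4° ✓; |PC| = 34.80 ✗.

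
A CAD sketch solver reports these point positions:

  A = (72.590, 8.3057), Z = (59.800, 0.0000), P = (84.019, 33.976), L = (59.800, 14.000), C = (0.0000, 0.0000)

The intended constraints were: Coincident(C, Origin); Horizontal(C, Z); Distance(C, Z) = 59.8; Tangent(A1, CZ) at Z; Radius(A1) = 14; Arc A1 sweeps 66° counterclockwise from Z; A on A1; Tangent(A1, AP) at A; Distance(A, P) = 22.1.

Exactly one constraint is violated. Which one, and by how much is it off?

Distance(A, P) = 22.1 — off by 6.00.

C = (0.00, 0.00) ✓; C.y = 0.00, Z.y = 0.00 ✓; |CZ| = 59.80 ✓; ∠(LZ, ZC) = 90.00° ✓; |LZ| = 14.00 ✓; bearing(L→A) − bearing(L→Z) = 66.00° ✓; |LA| = 14.00 ✓; ∠(LA, AP) = 90.00° ✓; |AP| = 28.10 ✗.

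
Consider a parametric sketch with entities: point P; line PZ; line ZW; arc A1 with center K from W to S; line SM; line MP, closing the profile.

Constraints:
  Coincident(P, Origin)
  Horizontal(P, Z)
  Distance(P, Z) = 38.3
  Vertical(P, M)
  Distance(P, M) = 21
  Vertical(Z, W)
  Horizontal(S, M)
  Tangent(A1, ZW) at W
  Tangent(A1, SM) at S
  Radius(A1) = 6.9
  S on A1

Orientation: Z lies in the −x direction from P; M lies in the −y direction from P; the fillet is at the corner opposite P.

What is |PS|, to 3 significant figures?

37.8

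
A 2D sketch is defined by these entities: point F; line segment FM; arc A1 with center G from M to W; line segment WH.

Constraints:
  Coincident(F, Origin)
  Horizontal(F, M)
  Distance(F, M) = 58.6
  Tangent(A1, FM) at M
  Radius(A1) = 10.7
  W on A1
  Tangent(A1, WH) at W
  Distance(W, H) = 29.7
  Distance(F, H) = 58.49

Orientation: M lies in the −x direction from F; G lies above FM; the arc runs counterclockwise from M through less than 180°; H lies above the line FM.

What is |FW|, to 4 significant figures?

48.88

F is at the origin; F and M share the same y with |FM| = 58.6 and M on the −x side, so M = (-58.60, 0.000). Since A1 is tangent to FM there, GM ⟂ FM, so G = M + (0, 10.7) = (-58.60, 10.70). Since GW ⟂ WH (tangency), |GH| = √(10.7² + 29.7²) = 31.57 regardless of where W sits on A1. So H lies on both circle(F, 58.49) and circle(G, 31.57); the above-FM intersection is H = (-43.91, 38.64). W is the foot of the tangent from H: W = (-48.00, 9.225).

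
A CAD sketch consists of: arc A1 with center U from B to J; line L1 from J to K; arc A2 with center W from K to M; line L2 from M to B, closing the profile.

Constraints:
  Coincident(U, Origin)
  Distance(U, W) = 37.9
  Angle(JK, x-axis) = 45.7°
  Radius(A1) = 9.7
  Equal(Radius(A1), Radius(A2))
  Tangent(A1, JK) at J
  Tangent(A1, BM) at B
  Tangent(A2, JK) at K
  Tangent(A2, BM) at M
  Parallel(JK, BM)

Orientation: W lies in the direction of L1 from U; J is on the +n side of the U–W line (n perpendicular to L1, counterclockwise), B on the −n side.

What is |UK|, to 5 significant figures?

39.122

The slot axis is L1's direction at 45.7°, so u = (cos 45.7°, sin 45.7°) = (0.69842, 0.71569) and n = (−sin 45.7°, cos 45.7°) = (-0.71569, 0.69842). U is at the origin and W lies 37.9 along u from U, so W = 37.9·u = (26.470, 27.125). Tangency of A1 to both parallel lines with radius 9.7 puts J and B at U ± 9.7·n: J = (-6.9422, 6.7746), B = (6.9422, -6.7746). Equal radii place K and M the same way about W: K = W + 9.7·n = (19.528, 33.899), M = W − 9.7·n = (33.412, 20.350). Then |UK| = |K − U| = 39.122.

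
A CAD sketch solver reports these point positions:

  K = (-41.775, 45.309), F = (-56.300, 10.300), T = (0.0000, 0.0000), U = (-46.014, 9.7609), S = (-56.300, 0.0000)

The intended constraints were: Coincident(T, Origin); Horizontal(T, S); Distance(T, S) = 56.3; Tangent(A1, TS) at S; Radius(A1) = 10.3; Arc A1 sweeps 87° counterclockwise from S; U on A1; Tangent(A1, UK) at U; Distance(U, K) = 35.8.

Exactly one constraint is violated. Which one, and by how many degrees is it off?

Tangent(A1, UK) at U — off by 3.80°.

T = (0.00, 0.00) ✓; T.y = 0.00, S.y = 0.00 ✓; |TS| = 56.30 ✓; ∠(FS, ST) = 90.00° ✓; |FS| = 10.30 ✓; bearing(F→U) − bearing(F→S) = 87.00° ✓; |FU| = 10.30 ✓; ∠(FU, UK) = 93.80° ✗; |UK| = 35.80 ✓.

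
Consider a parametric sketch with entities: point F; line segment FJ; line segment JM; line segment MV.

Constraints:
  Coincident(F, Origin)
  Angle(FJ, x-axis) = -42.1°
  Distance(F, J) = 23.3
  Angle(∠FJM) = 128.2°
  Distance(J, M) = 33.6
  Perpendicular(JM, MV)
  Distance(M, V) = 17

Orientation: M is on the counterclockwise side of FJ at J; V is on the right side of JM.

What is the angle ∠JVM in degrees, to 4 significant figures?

63.16°

F is at the origin; FJ runs at -42.1° with length 23.3, so J = 23.3·(cos -42.1°, sin -42.1°) = (17.29, -15.62). ∠FJM = 128.2°, so JM runs at -42.1° + (180° − 128.2°) = 9.700° from the x-axis; with |JM| = 33.6, M = J + 33.6·(cos 9.700°, sin 9.700°) = (50.41, -9.960). JM ⟂ MV; with |MV| = 17.0 on the right of JM, V = M + 17.0·(0.1685, -0.9857) = (53.27, -26.72). Then cos ∠JVM = VJ·VM / (|VJ||VM|), giving 63.16°.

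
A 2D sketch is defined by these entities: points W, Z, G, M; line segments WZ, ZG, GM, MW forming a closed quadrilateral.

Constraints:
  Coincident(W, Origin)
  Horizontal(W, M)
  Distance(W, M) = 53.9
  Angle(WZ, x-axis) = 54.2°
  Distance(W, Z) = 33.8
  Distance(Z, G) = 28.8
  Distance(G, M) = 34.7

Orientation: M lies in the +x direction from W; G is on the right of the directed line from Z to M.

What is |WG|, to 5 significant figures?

19.277

Checks: |ZG| = 28.80 ✓; |GM| = 34.70 ✓.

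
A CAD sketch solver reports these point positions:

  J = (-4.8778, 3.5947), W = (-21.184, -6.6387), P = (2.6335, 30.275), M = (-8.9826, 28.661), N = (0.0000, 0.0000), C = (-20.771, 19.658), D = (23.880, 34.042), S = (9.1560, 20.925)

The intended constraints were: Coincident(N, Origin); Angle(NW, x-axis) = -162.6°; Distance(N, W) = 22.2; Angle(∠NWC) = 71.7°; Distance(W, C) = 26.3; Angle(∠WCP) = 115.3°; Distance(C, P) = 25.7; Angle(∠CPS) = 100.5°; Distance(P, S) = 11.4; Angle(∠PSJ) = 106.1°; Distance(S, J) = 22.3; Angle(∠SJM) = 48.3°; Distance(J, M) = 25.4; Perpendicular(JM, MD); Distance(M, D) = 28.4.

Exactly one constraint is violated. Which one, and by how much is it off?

Distance(M, D) = 28.4 — off by 4.90.

N = (0.00, 0.00) ✓; NW at -162.6° ✓; |NW| = 22.20 ✓; ∠NWC = 71.70° ✓; |WC| = 26.30 ✓; ∠WCP = 115.3° ✓; |CP| = 25.70 ✓; ∠CPS = 100.5° ✓; |PS| = 11.40 ✓; ∠PSJ = 106.1° ✓; |SJ| = 22.30 ✓; ∠SJM = 48.30° ✓; |JM| = 25.40 ✓; ∠(JM, MD) = 90.00° ✓; |MD| = 33.30 ✗.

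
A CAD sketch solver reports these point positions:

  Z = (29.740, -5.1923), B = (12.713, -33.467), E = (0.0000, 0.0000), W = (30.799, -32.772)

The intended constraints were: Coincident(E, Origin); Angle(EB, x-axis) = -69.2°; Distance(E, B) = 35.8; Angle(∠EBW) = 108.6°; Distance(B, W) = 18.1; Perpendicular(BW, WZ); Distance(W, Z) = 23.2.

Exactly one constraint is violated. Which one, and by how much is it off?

Distance(W, Z) = 23.2 — off by 4.40.

E = (0.00, 0.00) ✓; EB at -69.20° ✓; |EB| = 35.80 ✓; ∠EBW = 108.6° ✓; |BW| = 18.10 ✓; ∠(BW, WZ) = 90.00° ✓; |WZ| = 27.60 ✗.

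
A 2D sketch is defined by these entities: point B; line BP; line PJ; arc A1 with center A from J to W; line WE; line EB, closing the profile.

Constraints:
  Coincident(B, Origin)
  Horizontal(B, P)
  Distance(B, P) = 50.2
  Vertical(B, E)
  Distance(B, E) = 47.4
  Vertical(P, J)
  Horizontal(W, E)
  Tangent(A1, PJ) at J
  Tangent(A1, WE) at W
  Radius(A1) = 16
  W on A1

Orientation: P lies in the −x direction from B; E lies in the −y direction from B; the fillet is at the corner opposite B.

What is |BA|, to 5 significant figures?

46.428

BE is vertical with |BE| = 47.4 and E on the −y side, so E = (0.0000, -47.400). The virtual corner opposite B is at (-50.200, -47.400). Tangency of A1 to PJ means the radius AJ is perpendicular to PJ and tangency of A1 to WE means the radius AW is perpendicular to WE, with radius 16.0, so the center A sits 16.0 in from both sides at A = (-34.200, -31.400). Then |BA| = |A − B| = 46.428.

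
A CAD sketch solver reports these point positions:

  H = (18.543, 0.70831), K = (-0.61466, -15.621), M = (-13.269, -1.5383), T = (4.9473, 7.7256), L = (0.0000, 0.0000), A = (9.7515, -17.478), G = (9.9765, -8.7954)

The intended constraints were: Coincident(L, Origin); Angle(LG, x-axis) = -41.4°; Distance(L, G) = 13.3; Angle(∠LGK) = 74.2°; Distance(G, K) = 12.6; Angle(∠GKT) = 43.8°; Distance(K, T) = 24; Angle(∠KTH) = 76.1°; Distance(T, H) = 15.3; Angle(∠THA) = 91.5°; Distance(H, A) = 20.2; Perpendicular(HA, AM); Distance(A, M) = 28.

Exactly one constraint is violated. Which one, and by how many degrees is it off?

Perpendicular(HA, AM) — off by 8.90°.

L = (0.00, 0.00) ✓; LG at -41.40° ✓; |LG| = 13.30 ✓; ∠LGK = 74.20° ✓; |GK| = 12.60 ✓; ∠GKT = 43.80° ✓; |KT| = 24.00 ✓; ∠KTH = 76.10° ✓; |TH| = 15.30 ✓; ∠THA = 91.50° ✓; |HA| = 20.20 ✓; ∠(HA, AM) = 98.90° ✗; |AM| = 28.00 ✓.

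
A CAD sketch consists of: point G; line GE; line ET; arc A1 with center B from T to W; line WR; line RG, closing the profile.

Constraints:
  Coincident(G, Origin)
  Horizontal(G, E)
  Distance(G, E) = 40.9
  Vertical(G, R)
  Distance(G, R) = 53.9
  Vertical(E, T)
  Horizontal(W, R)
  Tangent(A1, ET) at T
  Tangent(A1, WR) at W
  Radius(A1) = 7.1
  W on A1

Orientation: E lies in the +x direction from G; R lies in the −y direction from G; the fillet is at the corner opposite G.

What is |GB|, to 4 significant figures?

57.73

G is at the origin; G and E share the same y with |GE| = 40.9 and E on the +x side, so E = (40.90, 0.000). G and R share the same x with |GR| = 53.9 and R on the −y side, so R = (0.000, -53.90). The virtual corner opposite G is at (40.90, -53.90). A1 meets ET tangentially, so BT is at right angles to ET and tangency of A1 to WR means the radius BW is perpendicular to WR, with radius 7.1, so the center B sits 7.1 in from both sides at B = (33.80, -46.80). Then |GB| = |B − G| = 57.73.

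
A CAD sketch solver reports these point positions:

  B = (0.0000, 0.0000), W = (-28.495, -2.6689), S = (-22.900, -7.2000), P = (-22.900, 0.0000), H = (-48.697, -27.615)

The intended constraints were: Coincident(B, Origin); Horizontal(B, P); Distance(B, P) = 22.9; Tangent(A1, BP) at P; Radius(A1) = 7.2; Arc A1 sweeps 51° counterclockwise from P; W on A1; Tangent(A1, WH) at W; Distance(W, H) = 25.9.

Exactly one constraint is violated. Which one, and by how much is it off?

Distance(W, H) = 25.9 — off by 6.20.

B = (0.00, 0.00) ✓; B.y = 0.00, P.y = 0.00 ✓; |BP| = 22.90 ✓; ∠(SP, PB) = 90.00° ✓; |SP| = 7.200 ✓; bearing(S→W) − bearing(S→P) = 51.00° ✓; |SW| = 7.200 ✓; ∠(SW, WH) = 90.00° ✓; |WH| = 32.10 ✗.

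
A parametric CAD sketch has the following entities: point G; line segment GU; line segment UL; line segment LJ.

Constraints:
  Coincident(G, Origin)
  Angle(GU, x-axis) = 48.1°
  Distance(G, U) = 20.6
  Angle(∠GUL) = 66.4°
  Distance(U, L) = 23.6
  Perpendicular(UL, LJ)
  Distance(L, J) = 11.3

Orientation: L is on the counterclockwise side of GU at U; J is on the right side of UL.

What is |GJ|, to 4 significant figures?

33.86

∠GUL = 66.4°, so UL runs at 48.1° + (180° − 66.4°) = 161.7° from the x-axis; with |UL| = 23.6, L = U + 23.6·(cos 161.7°, sin 161.7°) = (-8.649, 22.74). The perpendicularity gives LJ at right angles to UL; with |LJ| = 11.3 on the right of UL, J = L + 11.3·(0.3140, 0.9494) = (-5.101, 33.47). Then |GJ| = |J − G| = 33.86.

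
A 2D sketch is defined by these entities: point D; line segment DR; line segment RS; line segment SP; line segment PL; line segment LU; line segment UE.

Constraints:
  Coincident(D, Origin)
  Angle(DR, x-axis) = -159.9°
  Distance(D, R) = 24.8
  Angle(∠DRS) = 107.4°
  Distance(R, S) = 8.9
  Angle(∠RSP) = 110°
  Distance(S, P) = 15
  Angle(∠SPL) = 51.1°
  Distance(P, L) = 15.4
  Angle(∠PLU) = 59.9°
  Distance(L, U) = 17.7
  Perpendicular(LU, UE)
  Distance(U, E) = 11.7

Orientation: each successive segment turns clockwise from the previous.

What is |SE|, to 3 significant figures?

13.2

D is at the origin; DR runs at -159.9° with length 24.8, so R = (-23.3, -8.52). ∠DRS = 107.4° gives RS at 128° from the x-axis; with |RS| = 8.9, S = (-28.7, -1.46). ∠RSP = 110.0° gives SP at 57.5° from the x-axis; with |SP| = 15.0, P = (-20.6, 11.2). ∠SPL = 51.1° gives PL at -71.4° from the x-axis; with |PL| = 15.4, L = (-15.7, -3.41). ∠PLU = 59.9° gives LU at 168° from the x-axis; with |LU| = 17.7, U = (-33.1, 0.122). LU is perpendicular to UE, so UE runs at 78.5°; with |UE| = 11.7, E = (-30.7, 11.6). Then |SE| = |E − S| = 13.2.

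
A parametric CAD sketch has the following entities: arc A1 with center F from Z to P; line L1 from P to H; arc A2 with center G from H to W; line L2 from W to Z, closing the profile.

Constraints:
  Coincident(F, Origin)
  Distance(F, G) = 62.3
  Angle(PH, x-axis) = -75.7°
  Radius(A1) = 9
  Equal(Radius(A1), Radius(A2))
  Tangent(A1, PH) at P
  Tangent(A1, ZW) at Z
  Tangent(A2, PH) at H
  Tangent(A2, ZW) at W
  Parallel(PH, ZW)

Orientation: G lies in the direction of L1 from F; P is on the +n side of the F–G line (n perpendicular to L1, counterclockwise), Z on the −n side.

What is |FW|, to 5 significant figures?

62.947

The slot axis is L1's direction at -75.7°, so u = (cos -75.7°, sin -75.7°) = (0.24700, -0.96902) and n = (−sin -75.7°, cos -75.7°) = (0.96902, 0.24700). F is at the origin and G lies 62.3 along u from F, so G = 62.3·u = (15.388, -60.370). Tangency of A1 to both parallel lines with radius 9.0 puts P and Z at F ± 9.0·n: P = (8.7211, 2.2230), Z = (-8.7211, -2.2230). Equal radii place H and W the same way about G: H = G + 9.0·n = (24.109, -58.147), W = G − 9.0·n = (6.6669, -62.593). Then |FW| = |W − F| = 62.947.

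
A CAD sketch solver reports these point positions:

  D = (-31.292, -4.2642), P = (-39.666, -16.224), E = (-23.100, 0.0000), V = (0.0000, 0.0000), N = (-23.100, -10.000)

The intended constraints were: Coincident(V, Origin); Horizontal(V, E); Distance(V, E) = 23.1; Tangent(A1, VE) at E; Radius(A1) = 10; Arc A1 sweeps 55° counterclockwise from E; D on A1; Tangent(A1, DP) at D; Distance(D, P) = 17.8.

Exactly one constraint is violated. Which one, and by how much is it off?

Distance(D, P) = 17.8 — off by 3.20.

V = (0.00, 0.00) ✓; V.y = 0.00, E.y = 0.00 ✓; |VE| = 23.10 ✓; ∠(NE, EV) = 90.00° ✓; |NE| = 10.00 ✓; bearing(N→D) − bearing(N→E) = 55.00° ✓; |ND| = 10.00 ✓; ∠(ND, DP) = 90.00° ✓; |DP| = 14.60 ✗.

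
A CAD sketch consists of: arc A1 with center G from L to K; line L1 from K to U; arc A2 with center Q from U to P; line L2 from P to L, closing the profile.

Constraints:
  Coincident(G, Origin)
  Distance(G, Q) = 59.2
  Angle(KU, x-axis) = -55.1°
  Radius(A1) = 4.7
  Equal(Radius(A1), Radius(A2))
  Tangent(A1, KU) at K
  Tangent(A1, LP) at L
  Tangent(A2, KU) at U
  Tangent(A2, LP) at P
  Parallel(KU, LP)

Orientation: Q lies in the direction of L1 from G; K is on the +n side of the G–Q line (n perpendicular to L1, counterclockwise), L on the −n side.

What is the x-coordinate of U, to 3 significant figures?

37.7

Tangency of A1 to both parallel lines with radius 4.7 puts K and L at G ± 4.7·n: K = (3.85, 2.69), L = (-3.85, -2.69). Equal radii place U and P the same way about Q: U = Q + 4.7·n = (37.7, -45.9), P = Q − 4.7·n = (30.0, -51.2). So U.x = 37.7.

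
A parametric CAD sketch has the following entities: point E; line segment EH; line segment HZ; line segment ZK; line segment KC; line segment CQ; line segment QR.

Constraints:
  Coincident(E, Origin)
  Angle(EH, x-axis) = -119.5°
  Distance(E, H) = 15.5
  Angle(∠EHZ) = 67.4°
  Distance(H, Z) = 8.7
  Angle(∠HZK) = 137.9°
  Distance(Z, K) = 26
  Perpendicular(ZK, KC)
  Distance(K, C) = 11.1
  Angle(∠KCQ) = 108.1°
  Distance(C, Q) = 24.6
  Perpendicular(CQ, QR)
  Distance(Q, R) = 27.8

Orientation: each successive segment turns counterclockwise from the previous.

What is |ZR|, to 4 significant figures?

9.759

E is at the origin; EH runs at -119.5° with length 15.5, so H = (-7.633, -13.49). ∠EHZ = 67.4° gives HZ at -6.900° from the x-axis; with |HZ| = 8.7, Z = (1.004, -14.54). ∠HZK = 137.9° gives ZK at 35.20° from the x-axis; with |ZK| = 26.0, K = (22.25, 0.4515). The perpendicularity gives KC at right angles to ZK, so KC runs at 125.2°; with |KC| = 11.1, C = (15.85, 9.522). ∠KCQ = 108.1° gives CQ at -162.9° from the x-axis; with |CQ| = 24.6, Q = (-7.661, 2.288). The perpendicularity gives QR at right angles to CQ, so QR runs at -72.90°; with |QR| = 27.8, R = (0.5136, -24.28). Then |ZR| = |R − Z| = 9.759.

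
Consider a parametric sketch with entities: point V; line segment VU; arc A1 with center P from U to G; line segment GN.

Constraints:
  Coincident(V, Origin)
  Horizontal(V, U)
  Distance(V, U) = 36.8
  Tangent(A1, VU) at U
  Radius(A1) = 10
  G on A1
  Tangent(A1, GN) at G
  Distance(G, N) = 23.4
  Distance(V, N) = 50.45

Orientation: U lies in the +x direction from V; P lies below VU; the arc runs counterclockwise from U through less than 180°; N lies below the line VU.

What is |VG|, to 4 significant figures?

30.66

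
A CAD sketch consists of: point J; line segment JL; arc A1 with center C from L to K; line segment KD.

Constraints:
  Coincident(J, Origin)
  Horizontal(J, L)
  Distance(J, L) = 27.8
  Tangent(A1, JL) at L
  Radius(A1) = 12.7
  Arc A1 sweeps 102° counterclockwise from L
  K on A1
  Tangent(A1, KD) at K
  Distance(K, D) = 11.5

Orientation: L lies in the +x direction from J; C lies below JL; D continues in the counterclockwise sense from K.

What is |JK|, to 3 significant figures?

21.7

A1 meets JL tangentially, so CL is at right angles to JL, so C = L + (0, -12.7) = (27.8, -12.7). On A1, L sits at bearing 90° from C; a 102° counterclockwise sweep puts K at bearing 192°, so K = C + 12.7·(cos 192°, sin 192°) = (15.4, -15.3). Then |JK| = |K − J| = 21.7.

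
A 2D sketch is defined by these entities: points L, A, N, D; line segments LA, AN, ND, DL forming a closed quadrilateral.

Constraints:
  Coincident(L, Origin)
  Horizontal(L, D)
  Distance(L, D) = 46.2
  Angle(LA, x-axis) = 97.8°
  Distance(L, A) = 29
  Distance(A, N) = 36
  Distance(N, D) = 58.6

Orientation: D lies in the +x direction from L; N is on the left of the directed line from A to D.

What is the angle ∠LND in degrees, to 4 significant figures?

46.72°

Checks: |AN| = 36.00 ✓; |ND| = 58.60 ✓.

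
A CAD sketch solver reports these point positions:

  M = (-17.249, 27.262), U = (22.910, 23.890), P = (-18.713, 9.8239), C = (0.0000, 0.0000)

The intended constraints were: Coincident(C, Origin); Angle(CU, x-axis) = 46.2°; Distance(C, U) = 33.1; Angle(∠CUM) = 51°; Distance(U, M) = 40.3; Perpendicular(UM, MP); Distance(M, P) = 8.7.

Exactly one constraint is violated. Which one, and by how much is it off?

Distance(M, P) = 8.7 — off by 8.80.

C = (0.00, 0.00) ✓; CU at 46.20° ✓; |CU| = 33.10 ✓; ∠CUM = 51.00° ✓; |UM| = 40.30 ✓; ∠(UM, MP) = 90.00° ✓; |MP| = 17.50 ✗.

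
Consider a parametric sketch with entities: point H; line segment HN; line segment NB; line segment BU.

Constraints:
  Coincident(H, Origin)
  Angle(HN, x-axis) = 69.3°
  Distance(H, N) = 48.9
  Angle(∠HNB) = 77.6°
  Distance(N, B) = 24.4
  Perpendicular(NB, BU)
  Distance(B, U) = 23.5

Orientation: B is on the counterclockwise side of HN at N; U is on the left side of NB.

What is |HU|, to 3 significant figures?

28.0

∠HNB = 77.6°, so NB runs at 69.3° + (180° − 77.6°) = 172° from the x-axis; with |NB| = 24.4, B = N + 24.4·(cos 172°, sin 172°) = (-6.86, 49.3). NB ⟂ BU; with |BU| = 23.5 on the left of NB, U = B + 23.5·(-0.144, -0.990) = (-10.3, 26.0). Then |HU| = |U − H| = 28.0.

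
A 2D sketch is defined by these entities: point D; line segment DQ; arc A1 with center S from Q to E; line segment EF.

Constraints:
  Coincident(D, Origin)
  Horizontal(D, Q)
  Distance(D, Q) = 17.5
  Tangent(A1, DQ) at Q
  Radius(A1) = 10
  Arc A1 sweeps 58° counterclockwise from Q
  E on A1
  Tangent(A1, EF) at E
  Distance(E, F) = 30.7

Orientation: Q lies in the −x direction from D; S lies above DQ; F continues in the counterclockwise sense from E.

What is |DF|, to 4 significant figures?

31.58

On A1, Q sits at bearing -90° from S; a 58° counterclockwise sweep puts E at bearing -32°, so E = S + 10.0·(cos -32°, sin -32°) = (-9.020, 4.701). A1 meets EF tangentially, so SE is at right angles to EF, so EF runs along (−sin -32°, cos -32°); with |EF| = 30.7, F = (7.249, 30.74). Then |DF| = |F − D| = 31.58.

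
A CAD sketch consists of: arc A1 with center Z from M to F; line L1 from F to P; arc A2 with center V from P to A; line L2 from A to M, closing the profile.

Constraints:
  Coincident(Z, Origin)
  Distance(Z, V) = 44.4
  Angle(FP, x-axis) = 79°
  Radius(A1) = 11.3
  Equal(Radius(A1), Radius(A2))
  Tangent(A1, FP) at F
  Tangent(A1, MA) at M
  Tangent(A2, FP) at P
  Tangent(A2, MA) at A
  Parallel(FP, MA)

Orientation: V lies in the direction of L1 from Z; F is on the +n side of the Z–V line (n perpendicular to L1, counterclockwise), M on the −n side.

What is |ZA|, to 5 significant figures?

45.815

The slot axis is L1's direction at 79.0°, so u = (cos 79.0°, sin 79.0°) = (0.19081, 0.98163) and n = (−sin 79.0°, cos 79.0°) = (-0.98163, 0.19081). Z is at the origin and V lies 44.4 along u from Z, so V = 44.4·u = (8.4719, 43.584). Tangency of A1 to both parallel lines with radius 11.3 puts F and M at Z ± 11.3·n: F = (-11.092, 2.1561), M = (11.092, -2.1561). Equal radii place P and A the same way about V: P = V + 11.3·n = (-2.6205, 45.740), A = V − 11.3·n = (19.564, 41.428). Then |ZA| = |A − Z| = 45.815.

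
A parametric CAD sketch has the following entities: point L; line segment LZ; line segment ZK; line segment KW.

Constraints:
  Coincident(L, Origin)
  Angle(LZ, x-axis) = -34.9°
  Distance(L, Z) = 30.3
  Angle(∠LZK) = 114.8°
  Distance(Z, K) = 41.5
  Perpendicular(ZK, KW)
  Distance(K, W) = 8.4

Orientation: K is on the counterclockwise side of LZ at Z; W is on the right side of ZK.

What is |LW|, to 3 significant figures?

65.0

L is at the origin; LZ runs at -34.9° with length 30.3, so Z = 30.3·(cos -34.9°, sin -34.9°) = (24.9, -17.3). ∠LZK = 114.8°, so ZK runs at -34.9° + (180° − 114.8°) = 30.3° from the x-axis; with |ZK| = 41.5, K = Z + 41.5·(cos 30.3°, sin 30.3°) = (60.7, 3.60). The perpendicularity gives KW at right angles to ZK; with |KW| = 8.4 on the right of ZK, W = K + 8.4·(0.505, -0.863) = (64.9, -3.65). Then |LW| = |W − L| = 65.0.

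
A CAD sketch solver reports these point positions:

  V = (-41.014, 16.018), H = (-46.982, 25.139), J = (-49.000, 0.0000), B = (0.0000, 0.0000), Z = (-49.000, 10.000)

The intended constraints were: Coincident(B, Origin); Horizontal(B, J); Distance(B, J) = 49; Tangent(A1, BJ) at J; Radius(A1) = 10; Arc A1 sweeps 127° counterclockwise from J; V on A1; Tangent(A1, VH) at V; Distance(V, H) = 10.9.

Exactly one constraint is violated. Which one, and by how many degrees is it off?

Tangent(A1, VH) at V — off by 3.80°.

B = (0.00, 0.00) ✓; B.y = 0.00, J.y = 0.00 ✓; |BJ| = 49.00 ✓; ∠(ZJ, JB) = 90.00° ✓; |ZJ| = 10.00 ✓; bearing(Z→V) − bearing(Z→J) = 127.0° ✓; |ZV| = 10.00 ✓; ∠(ZV, VH) = 93.80° ✗; |VH| = 10.90 ✓.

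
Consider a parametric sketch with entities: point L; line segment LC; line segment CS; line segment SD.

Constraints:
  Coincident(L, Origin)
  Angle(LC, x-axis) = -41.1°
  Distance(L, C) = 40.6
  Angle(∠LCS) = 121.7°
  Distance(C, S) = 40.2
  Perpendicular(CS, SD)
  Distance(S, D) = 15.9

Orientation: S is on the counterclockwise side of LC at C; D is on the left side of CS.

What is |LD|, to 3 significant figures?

64.3

L is at the origin; LC runs at -41.1° with length 40.6, so C = 40.6·(cos -41.1°, sin -41.1°) = (30.6, -26.7). ∠LCS = 121.7°, so CS runs at -41.1° + (180° − 121.7°) = 17.2° from the x-axis; with |CS| = 40.2, S = C + 40.2·(cos 17.2°, sin 17.2°) = (69.0, -14.8). CS is perpendicular to SD; with |SD| = 15.9 on the left of CS, D = S + 15.9·(-0.296, 0.955) = (64.3, 0.387). Then |LD| = |D − L| = 64.3.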